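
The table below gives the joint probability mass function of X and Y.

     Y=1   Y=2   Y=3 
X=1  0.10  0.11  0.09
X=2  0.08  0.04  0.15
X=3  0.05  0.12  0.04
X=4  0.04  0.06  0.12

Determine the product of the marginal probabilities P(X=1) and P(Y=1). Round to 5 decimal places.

0.08100

P(X=1) = 0.10 + 0.11 + 0.09 = 0.30.
P(Y=1) = 0.10 + 0.08 + 0.05 + 0.04 = 0.27.
Product: 0.30 × 0.27 = 0.08100.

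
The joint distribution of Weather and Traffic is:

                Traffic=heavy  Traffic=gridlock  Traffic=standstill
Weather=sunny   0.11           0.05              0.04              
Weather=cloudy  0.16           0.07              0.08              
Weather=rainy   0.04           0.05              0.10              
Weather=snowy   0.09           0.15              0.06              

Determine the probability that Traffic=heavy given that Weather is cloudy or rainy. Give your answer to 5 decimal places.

P(Weather=cloudy) = 0.16 + 0.07 + 0.08 = 0.31.
P(Weather=rainy) = 0.04 + 0.05 + 0.10 = 0.19.
P(Weather ∈ {cloudy, rainy}) = 0.31 + 0.19 = 0.50; P(Traffic=heavy, Weather ∈ {cloudy, rainy}) = 0.16 + 0.04 = 0.20.
P(Traffic=heavy | Weather ∈ {cloudy, rainy}) = 0.20/0.50 = 0.40000.

0.40000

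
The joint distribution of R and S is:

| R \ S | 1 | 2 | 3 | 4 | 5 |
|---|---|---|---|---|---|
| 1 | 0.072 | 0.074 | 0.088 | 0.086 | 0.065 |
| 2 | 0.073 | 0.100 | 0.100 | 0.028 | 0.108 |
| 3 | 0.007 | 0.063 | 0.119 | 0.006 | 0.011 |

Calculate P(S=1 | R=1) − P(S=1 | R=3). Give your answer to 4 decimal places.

0.1530

P(R=1) = 0.072 + 0.074 + 0.088 + 0.086 + 0.065 = 0.385; P(S=1 | R=1) = 0.072/0.385 = 0.18701.
P(R=3) = 0.007 + 0.063 + 0.119 + 0.006 + 0.011 = 0.206; P(S=1 | R=3) = 0.007/0.206 = 0.03398.
Difference = 0.1530.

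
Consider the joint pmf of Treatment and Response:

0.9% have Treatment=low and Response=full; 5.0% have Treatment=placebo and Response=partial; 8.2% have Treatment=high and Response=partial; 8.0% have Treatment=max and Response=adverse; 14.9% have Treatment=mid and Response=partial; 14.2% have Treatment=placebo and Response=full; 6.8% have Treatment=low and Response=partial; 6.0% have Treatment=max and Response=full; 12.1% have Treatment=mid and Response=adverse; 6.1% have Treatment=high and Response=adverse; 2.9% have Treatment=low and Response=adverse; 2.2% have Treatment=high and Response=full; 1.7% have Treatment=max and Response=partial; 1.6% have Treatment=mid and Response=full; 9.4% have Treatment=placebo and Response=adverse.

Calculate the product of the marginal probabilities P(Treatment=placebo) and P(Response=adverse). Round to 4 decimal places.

P(Treatment=placebo) = 0.050 + 0.142 + 0.094 = 0.286.
P(Response=adverse) = 0.094 + 0.029 + 0.121 + 0.061 + 0.080 = 0.385.
Product: 0.286 × 0.385 = 0.1101.

0.1101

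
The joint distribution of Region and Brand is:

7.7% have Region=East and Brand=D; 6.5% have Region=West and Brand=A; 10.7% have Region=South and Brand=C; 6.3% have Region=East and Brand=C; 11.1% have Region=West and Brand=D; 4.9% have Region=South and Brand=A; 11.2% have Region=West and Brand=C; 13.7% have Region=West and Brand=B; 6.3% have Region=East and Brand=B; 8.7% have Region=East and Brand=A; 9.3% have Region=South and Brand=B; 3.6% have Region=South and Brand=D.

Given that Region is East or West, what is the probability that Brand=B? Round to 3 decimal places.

P(Region=East) = 0.087 + 0.063 + 0.063 + 0.077 = 0.290.
P(Region=West) = 0.065 + 0.137 + 0.112 + 0.111 = 0.425.
P(Region ∈ {East, West}) = 0.290 + 0.425 = 0.715; P(Brand=B, Region ∈ {East, West}) = 0.063 + 0.137 = 0.200.
P(Brand=B | Region ∈ {East, West}) = 0.200/0.715 = 0.280.

0.280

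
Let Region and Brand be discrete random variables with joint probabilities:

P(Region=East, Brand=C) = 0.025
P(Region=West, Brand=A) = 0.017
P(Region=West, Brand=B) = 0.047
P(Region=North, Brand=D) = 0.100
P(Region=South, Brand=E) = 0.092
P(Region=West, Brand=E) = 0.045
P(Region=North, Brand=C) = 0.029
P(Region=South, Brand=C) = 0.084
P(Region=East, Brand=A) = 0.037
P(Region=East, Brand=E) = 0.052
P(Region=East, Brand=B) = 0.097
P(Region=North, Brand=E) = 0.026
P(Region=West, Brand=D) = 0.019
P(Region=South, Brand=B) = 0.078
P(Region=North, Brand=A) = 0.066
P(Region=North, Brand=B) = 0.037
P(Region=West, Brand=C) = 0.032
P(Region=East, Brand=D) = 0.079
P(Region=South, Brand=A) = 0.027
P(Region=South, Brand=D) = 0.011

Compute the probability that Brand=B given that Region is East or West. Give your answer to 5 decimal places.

0.32000

P(Region=East) = 0.037 + 0.097 + 0.025 + 0.079 + 0.052 = 0.290.
P(Region=West) = 0.017 + 0.047 + 0.032 + 0.019 + 0.045 = 0.160.
P(Region ∈ {East, West}) = 0.290 + 0.160 = 0.450; P(Brand=B, Region ∈ {East, West}) = 0.097 + 0.047 = 0.144.
P(Brand=B | Region ∈ {East, West}) = 0.144/0.450 = 0.32000.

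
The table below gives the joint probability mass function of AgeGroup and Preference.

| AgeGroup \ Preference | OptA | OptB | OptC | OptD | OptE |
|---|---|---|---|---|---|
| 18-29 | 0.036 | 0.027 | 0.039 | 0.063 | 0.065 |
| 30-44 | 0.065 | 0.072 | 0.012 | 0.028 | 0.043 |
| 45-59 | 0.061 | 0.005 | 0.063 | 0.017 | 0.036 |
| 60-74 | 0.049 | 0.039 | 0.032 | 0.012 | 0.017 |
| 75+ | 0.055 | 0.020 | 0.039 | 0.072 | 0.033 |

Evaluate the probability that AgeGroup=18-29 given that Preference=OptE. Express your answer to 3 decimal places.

0.335

P(Preference=OptE) = 0.065 + 0.043 + 0.036 + 0.017 + 0.033 = 0.194.
P(AgeGroup=18-29 | Preference=OptE) = 0.065/0.194 = 0.335.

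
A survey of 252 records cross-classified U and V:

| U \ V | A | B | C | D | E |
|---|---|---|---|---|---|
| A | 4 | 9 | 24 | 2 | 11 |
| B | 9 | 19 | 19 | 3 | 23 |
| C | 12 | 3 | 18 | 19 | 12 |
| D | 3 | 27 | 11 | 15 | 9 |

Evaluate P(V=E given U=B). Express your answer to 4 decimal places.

0.3151

Total with U=B: 9 + 19 + 19 + 3 + 23 = 73.
P(V=E | U=B) = 23/73 = 0.3151.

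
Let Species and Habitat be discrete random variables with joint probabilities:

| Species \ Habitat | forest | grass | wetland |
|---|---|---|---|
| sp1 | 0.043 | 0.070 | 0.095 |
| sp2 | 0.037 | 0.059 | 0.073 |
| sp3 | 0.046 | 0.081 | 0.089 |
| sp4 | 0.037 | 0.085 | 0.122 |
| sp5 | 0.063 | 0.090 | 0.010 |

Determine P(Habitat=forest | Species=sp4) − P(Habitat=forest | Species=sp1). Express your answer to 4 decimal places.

P(Species=sp4) = 0.037 + 0.085 + 0.122 = 0.244; P(Habitat=forest | Species=sp4) = 0.037/0.244 = 0.15164.
P(Species=sp1) = 0.043 + 0.070 + 0.095 = 0.208; P(Habitat=forest | Species=sp1) = 0.043/0.208 = 0.20673.
Difference = -0.0551.

-0.0551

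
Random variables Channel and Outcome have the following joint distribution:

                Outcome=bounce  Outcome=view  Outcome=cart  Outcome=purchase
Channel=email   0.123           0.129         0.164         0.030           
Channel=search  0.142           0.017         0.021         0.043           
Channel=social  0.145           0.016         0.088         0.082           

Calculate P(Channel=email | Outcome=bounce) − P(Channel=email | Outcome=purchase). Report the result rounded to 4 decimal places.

P(Outcome=bounce) = 0.123 + 0.142 + 0.145 = 0.410; P(Channel=email | Outcome=bounce) = 0.123/0.410 = 0.30000.
P(Outcome=purchase) = 0.030 + 0.043 + 0.082 = 0.155; P(Channel=email | Outcome=purchase) = 0.030/0.155 = 0.19355.
Difference = 0.1065.

0.1065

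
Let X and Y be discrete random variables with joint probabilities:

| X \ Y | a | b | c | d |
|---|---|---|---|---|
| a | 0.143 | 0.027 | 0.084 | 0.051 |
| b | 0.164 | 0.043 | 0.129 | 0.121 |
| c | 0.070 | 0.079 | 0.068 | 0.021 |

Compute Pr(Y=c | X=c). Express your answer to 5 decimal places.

P(X=c) = 0.070 + 0.079 + 0.068 + 0.021 = 0.238.
P(Y=c | X=c) = 0.068/0.238 = 0.28571.

0.28571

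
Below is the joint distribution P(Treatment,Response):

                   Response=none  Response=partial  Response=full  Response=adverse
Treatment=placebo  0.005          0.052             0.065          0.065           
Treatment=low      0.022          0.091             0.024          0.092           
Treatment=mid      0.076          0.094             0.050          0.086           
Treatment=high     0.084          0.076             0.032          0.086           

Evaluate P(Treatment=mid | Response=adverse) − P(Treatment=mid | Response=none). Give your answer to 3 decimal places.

P(Response=adverse) = 0.065 + 0.092 + 0.086 + 0.086 = 0.329; P(Treatment=mid | Response=adverse) = 0.086/0.329 = 0.2614.
P(Response=none) = 0.005 + 0.022 + 0.076 + 0.084 = 0.187; P(Treatment=mid | Response=none) = 0.076/0.187 = 0.4064.
Difference = -0.145.

-0.145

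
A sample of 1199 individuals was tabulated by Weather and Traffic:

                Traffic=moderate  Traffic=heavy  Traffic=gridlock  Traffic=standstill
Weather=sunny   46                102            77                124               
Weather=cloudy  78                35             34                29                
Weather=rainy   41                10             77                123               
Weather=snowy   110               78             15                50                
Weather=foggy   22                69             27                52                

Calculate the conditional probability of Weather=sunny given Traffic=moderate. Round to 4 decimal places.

Total with Traffic=moderate: 46 + 78 + 41 + 110 + 22 = 297.
P(Weather=sunny | Traffic=moderate) = 46/297 = 0.1549.

0.1549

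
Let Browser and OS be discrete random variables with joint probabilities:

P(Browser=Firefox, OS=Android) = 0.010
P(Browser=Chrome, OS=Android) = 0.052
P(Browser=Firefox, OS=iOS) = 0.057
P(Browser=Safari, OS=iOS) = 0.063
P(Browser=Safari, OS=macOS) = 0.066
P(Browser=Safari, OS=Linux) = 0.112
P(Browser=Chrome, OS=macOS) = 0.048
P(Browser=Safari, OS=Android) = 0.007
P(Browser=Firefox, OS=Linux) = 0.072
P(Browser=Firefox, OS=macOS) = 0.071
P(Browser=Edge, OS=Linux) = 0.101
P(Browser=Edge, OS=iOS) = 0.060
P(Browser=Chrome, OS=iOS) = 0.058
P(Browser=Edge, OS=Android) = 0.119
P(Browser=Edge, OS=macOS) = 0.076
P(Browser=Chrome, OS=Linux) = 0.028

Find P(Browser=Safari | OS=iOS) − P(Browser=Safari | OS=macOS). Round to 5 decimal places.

P(OS=iOS) = 0.058 + 0.057 + 0.063 + 0.060 = 0.238; P(Browser=Safari | OS=iOS) = 0.063/0.238 = 0.264706.
P(OS=macOS) = 0.048 + 0.071 + 0.066 + 0.076 = 0.261; P(Browser=Safari | OS=macOS) = 0.066/0.261 = 0.252874.
Difference = 0.01183.

0.01183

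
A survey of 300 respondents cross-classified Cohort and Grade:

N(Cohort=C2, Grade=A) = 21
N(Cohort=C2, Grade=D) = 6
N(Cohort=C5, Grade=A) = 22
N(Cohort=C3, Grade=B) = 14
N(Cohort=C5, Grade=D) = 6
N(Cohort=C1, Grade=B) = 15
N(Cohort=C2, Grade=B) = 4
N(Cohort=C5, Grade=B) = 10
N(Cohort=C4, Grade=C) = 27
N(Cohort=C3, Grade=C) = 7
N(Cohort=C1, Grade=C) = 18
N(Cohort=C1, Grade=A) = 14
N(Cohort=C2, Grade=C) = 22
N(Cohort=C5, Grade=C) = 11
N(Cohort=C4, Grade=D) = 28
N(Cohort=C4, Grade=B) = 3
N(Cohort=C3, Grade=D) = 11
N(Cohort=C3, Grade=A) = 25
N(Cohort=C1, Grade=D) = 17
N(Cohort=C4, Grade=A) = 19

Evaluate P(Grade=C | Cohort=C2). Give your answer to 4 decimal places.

0.4151

Total with Cohort=C2: 21 + 4 + 22 + 6 = 53.
P(Grade=C | Cohort=C2) = 22/53 = 0.4151.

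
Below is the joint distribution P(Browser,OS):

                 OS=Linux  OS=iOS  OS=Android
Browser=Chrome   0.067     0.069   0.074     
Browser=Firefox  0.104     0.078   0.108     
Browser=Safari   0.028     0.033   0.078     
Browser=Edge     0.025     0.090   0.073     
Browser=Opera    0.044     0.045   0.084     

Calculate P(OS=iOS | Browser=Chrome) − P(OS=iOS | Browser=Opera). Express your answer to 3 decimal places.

P(Browser=Chrome) = 0.067 + 0.069 + 0.074 = 0.210; P(OS=iOS | Browser=Chrome) = 0.069/0.210 = 0.3286.
P(Browser=Opera) = 0.044 + 0.045 + 0.084 = 0.173; P(OS=iOS | Browser=Opera) = 0.045/0.173 = 0.2601.
Difference = 0.068.

0.068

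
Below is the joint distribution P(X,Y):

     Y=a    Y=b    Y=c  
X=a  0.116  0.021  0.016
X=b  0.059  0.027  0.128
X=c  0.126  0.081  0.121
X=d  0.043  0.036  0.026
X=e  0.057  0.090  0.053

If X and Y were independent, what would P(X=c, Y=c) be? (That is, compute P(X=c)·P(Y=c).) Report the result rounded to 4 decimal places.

0.1128

P(X=c) = 0.126 + 0.081 + 0.121 = 0.328.
P(Y=c) = 0.016 + 0.128 + 0.121 + 0.026 + 0.053 = 0.344.
Product: 0.328 × 0.344 = 0.1128.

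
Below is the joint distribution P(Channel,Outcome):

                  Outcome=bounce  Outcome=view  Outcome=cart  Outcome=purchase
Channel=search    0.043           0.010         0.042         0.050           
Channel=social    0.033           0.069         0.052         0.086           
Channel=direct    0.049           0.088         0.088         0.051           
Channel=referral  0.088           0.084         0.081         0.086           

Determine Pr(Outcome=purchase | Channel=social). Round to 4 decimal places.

P(Channel=social) = 0.033 + 0.069 + 0.052 + 0.086 = 0.240.
P(Outcome=purchase | Channel=social) = 0.086/0.240 = 0.3583.

0.3583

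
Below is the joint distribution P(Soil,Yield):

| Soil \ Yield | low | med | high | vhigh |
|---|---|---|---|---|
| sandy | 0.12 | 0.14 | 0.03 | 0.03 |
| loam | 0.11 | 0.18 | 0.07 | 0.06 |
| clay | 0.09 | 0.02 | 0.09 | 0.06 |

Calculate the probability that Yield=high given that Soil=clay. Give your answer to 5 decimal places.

0.34615

P(Soil=clay) = 0.09 + 0.02 + 0.09 + 0.06 = 0.26.
P(Yield=high | Soil=clay) = 0.09/0.26 = 0.34615.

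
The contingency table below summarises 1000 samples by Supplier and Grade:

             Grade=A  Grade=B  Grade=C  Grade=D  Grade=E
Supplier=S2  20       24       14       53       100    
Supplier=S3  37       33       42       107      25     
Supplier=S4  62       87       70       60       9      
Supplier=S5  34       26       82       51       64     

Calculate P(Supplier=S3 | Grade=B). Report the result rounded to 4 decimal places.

0.1941

Total with Grade=B: 24 + 33 + 87 + 26 = 170.
P(Supplier=S3 | Grade=B) = 33/170 = 0.1941.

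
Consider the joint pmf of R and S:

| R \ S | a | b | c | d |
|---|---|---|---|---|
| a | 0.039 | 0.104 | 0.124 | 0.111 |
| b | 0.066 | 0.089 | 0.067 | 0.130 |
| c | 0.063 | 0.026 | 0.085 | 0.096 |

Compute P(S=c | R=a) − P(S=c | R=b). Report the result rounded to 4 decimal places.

0.1377

P(R=a) = 0.039 + 0.104 + 0.124 + 0.111 = 0.378; P(S=c | R=a) = 0.124/0.378 = 0.32804.
P(R=b) = 0.066 + 0.089 + 0.067 + 0.130 = 0.352; P(S=c | R=b) = 0.067/0.352 = 0.19034.
Difference = 0.1377.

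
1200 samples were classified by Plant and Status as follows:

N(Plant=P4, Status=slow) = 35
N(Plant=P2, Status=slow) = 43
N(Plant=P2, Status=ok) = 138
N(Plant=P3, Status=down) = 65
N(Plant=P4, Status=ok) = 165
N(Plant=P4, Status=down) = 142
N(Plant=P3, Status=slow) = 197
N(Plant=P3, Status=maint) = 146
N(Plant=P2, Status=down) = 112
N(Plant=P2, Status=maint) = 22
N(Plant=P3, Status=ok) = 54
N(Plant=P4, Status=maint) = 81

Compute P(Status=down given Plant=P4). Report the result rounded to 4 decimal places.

Total with Plant=P4: 165 + 35 + 142 + 81 = 423.
P(Status=down | Plant=P4) = 142/423 = 0.3357.

0.3357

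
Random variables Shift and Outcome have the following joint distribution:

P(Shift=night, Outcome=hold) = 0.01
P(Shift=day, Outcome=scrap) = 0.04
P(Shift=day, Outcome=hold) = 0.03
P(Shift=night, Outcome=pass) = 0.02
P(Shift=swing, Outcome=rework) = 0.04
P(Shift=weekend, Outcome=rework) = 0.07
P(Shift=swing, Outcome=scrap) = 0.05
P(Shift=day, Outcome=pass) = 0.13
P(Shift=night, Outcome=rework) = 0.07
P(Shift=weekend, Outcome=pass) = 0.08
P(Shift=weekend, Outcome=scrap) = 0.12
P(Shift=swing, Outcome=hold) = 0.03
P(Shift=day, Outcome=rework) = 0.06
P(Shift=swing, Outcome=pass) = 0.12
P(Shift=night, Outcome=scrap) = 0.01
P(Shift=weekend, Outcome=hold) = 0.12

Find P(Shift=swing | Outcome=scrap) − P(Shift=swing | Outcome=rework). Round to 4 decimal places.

0.0606

P(Outcome=scrap) = 0.04 + 0.05 + 0.01 + 0.12 = 0.22; P(Shift=swing | Outcome=scrap) = 0.05/0.22 = 0.22727.
P(Outcome=rework) = 0.06 + 0.04 + 0.07 + 0.07 = 0.24; P(Shift=swing | Outcome=rework) = 0.04/0.24 = 0.16667.
Difference = 0.0606.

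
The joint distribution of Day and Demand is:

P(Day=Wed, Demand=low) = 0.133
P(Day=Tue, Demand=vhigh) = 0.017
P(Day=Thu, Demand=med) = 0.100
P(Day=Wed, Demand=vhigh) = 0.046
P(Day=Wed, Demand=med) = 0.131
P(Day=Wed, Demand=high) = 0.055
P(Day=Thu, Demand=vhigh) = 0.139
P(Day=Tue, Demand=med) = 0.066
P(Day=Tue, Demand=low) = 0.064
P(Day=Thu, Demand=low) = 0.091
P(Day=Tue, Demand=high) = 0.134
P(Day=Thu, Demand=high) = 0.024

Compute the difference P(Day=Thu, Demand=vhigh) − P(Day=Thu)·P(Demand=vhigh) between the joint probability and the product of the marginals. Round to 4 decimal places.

P(Day=Thu) = 0.091 + 0.100 + 0.024 + 0.139 = 0.354.
P(Demand=vhigh) = 0.017 + 0.046 + 0.139 = 0.202.
P(Day=Thu, Demand=vhigh) − P(Day=Thu)P(Demand=vhigh) = 0.139 − 0.354×0.202 = 0.0675.

0.0675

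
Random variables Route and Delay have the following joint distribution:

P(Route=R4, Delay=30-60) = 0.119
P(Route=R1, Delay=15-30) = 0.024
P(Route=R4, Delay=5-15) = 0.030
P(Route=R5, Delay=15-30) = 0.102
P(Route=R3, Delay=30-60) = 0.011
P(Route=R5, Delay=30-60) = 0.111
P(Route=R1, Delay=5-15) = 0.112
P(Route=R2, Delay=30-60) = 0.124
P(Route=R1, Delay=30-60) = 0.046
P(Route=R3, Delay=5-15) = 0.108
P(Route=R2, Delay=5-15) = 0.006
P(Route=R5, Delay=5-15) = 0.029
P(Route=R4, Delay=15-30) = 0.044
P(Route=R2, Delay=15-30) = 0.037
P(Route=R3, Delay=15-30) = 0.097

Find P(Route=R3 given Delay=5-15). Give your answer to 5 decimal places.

P(Delay=5-15) = 0.112 + 0.006 + 0.108 + 0.030 + 0.029 = 0.285.
P(Route=R3 | Delay=5-15) = 0.108/0.285 = 0.37895.

0.37895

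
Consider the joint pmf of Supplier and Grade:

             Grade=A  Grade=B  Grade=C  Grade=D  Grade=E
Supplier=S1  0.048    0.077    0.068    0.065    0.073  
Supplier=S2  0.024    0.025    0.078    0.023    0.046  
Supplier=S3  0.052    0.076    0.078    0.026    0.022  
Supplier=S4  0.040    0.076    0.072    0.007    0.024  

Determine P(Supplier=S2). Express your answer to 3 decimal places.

P(Supplier=S2) = 0.024 + 0.025 + 0.078 + 0.023 + 0.046 = 0.196.

0.196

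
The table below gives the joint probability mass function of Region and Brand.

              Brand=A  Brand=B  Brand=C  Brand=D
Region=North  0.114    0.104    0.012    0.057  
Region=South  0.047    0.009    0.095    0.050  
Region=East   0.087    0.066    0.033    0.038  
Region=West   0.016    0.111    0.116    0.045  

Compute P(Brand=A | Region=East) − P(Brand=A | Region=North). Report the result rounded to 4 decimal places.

-0.0088

P(Region=East) = 0.087 + 0.066 + 0.033 + 0.038 = 0.224; P(Brand=A | Region=East) = 0.087/0.224 = 0.38839.
P(Region=North) = 0.114 + 0.104 + 0.012 + 0.057 = 0.287; P(Brand=A | Region=North) = 0.114/0.287 = 0.39721.
Difference = -0.0088.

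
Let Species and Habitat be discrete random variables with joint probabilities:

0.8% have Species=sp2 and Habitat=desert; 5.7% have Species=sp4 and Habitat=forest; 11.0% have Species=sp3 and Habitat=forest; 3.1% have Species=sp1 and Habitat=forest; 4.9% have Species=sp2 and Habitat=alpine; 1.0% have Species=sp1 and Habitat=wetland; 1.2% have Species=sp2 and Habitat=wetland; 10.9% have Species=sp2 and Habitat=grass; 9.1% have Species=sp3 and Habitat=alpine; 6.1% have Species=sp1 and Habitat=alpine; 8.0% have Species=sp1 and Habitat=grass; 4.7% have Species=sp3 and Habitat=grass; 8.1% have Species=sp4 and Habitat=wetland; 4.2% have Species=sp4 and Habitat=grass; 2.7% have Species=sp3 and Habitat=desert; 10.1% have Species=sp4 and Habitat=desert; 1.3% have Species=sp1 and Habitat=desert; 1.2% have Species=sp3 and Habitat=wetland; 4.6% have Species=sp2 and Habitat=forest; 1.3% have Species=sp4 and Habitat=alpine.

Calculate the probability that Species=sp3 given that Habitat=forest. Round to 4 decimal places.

P(Habitat=forest) = 0.031 + 0.046 + 0.110 + 0.057 = 0.244.
P(Species=sp3 | Habitat=forest) = 0.110/0.244 = 0.4508.

0.4508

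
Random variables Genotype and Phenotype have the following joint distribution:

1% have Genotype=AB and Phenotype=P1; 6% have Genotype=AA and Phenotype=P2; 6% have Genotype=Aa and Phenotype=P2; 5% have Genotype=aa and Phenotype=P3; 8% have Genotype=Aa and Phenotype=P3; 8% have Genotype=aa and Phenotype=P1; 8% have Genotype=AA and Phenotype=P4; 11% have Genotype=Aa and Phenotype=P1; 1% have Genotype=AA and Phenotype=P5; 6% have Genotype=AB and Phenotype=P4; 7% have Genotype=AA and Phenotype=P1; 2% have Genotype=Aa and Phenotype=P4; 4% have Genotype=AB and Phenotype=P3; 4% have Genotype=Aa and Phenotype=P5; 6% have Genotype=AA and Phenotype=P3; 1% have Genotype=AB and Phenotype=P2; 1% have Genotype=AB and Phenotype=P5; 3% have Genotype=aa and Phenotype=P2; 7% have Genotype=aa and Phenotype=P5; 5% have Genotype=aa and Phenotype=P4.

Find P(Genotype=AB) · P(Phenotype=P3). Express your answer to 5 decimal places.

0.02990

P(Genotype=AB) = 0.01 + 0.01 + 0.04 + 0.06 + 0.01 = 0.13.
P(Phenotype=P3) = 0.06 + 0.08 + 0.05 + 0.04 = 0.23.
Product: 0.13 × 0.23 = 0.02990.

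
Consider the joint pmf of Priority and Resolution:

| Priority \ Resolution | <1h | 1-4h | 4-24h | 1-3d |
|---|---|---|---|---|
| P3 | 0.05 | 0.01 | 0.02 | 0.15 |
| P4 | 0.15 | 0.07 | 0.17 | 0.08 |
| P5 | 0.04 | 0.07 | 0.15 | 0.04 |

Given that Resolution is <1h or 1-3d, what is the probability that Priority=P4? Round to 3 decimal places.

P(Resolution=<1h) = 0.05 + 0.15 + 0.04 = 0.24.
P(Resolution=1-3d) = 0.15 + 0.08 + 0.04 = 0.27.
P(Resolution ∈ {<1h, 1-3d}) = 0.24 + 0.27 = 0.51; P(Priority=P4, Resolution ∈ {<1h, 1-3d}) = 0.15 + 0.08 = 0.23.
P(Priority=P4 | Resolution ∈ {<1h, 1-3d}) = 0.23/0.51 = 0.451.

0.451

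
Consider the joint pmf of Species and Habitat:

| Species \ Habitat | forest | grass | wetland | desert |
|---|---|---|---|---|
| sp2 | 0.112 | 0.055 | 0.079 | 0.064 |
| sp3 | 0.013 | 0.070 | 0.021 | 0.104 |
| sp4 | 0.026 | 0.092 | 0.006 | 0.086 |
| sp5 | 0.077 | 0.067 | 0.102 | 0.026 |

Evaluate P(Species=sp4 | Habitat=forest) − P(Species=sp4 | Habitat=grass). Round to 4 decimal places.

P(Habitat=forest) = 0.112 + 0.013 + 0.026 + 0.077 = 0.228; P(Species=sp4 | Habitat=forest) = 0.026/0.228 = 0.11404.
P(Habitat=grass) = 0.055 + 0.070 + 0.092 + 0.067 = 0.284; P(Species=sp4 | Habitat=grass) = 0.092/0.284 = 0.32394.
Difference = -0.2099.

-0.2099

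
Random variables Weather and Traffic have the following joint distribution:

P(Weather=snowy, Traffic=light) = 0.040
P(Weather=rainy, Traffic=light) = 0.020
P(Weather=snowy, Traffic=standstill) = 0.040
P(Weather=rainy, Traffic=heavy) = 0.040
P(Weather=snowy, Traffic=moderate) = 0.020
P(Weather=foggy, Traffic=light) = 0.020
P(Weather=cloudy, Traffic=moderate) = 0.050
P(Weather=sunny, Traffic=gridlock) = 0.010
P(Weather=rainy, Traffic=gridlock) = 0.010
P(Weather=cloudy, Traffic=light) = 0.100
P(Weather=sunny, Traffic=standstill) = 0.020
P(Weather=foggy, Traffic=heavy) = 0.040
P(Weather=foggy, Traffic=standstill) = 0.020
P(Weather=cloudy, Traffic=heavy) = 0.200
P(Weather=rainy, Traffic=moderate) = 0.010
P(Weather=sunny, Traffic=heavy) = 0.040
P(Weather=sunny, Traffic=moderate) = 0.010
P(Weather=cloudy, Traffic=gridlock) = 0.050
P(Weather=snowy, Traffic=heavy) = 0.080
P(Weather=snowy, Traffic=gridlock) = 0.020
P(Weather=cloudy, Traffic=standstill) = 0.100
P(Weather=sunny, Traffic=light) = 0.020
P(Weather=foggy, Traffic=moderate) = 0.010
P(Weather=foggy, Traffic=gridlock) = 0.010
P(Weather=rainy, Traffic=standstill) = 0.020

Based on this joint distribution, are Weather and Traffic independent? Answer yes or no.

Every cell satisfies P(Weather,Traffic) = P(Weather)·P(Traffic). For instance P(Weather=cloudy) = 0.500, P(Traffic=standstill) = 0.200, and 0.500×0.200 = 0.100 matches the joint entry. So Weather and Traffic are independent.

yes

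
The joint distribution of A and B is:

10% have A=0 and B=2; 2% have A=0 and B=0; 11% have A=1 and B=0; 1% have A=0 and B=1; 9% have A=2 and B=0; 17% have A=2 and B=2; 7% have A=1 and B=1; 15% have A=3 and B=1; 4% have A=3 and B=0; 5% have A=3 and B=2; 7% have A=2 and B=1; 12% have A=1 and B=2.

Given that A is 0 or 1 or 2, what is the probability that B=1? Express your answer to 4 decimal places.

0.1974

P(A=0) = 0.02 + 0.01 + 0.10 = 0.13.
P(A=1) = 0.11 + 0.07 + 0.12 = 0.30.
P(A=2) = 0.09 + 0.07 + 0.17 = 0.33.
P(A ∈ {0, 1, 2}) = 0.13 + 0.30 + 0.33 = 0.76; P(B=1, A ∈ {0, 1, 2}) = 0.01 + 0.07 + 0.07 = 0.15.
P(B=1 | A ∈ {0, 1, 2}) = 0.15/0.76 = 0.1974.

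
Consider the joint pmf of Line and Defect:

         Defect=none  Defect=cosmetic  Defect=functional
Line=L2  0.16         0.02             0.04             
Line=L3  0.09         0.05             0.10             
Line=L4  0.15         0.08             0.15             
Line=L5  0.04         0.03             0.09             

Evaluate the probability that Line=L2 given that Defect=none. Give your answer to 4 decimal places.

0.3636

P(Defect=none) = 0.16 + 0.09 + 0.15 + 0.04 = 0.44.
P(Line=L2 | Defect=none) = 0.16/0.44 = 0.3636.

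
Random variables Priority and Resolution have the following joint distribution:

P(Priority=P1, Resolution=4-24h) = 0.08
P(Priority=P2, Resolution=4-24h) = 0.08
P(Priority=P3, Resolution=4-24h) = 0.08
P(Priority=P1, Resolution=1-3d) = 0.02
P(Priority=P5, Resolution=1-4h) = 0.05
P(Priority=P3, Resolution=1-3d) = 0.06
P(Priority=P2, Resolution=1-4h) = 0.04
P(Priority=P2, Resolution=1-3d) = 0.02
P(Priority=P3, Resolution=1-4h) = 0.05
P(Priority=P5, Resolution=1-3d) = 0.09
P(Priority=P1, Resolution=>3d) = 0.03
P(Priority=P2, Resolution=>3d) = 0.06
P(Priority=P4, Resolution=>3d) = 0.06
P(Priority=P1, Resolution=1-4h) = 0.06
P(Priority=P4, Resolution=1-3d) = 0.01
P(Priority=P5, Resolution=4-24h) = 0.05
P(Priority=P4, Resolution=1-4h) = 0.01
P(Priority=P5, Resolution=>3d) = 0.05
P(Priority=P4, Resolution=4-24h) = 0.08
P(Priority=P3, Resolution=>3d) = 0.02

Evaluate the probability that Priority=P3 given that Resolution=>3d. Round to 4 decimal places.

0.0909

P(Resolution=>3d) = 0.03 + 0.06 + 0.02 + 0.06 + 0.05 = 0.22.
P(Priority=P3 | Resolution=>3d) = 0.02/0.22 = 0.0909.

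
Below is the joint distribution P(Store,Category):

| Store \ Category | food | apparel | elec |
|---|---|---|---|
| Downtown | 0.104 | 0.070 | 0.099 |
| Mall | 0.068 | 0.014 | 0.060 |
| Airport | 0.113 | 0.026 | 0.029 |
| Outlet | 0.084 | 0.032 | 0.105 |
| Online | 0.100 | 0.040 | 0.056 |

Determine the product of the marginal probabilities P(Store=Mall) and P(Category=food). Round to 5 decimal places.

0.06660

P(Store=Mall) = 0.068 + 0.014 + 0.060 = 0.142.
P(Category=food) = 0.104 + 0.068 + 0.113 + 0.084 + 0.100 = 0.469.
Product: 0.142 × 0.469 = 0.06660.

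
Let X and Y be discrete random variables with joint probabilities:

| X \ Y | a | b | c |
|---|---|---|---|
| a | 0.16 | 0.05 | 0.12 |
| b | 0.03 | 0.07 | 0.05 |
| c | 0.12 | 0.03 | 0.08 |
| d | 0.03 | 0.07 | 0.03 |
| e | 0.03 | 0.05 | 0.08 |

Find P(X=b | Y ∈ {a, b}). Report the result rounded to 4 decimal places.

0.1563

P(Y=a) = 0.16 + 0.03 + 0.12 + 0.03 + 0.03 = 0.37.
P(Y=b) = 0.05 + 0.07 + 0.03 + 0.07 + 0.05 = 0.27.
P(Y ∈ {a, b}) = 0.37 + 0.27 = 0.64; P(X=b, Y ∈ {a, b}) = 0.03 + 0.07 = 0.10.
P(X=b | Y ∈ {a, b}) = 0.10/0.64 = 0.1563.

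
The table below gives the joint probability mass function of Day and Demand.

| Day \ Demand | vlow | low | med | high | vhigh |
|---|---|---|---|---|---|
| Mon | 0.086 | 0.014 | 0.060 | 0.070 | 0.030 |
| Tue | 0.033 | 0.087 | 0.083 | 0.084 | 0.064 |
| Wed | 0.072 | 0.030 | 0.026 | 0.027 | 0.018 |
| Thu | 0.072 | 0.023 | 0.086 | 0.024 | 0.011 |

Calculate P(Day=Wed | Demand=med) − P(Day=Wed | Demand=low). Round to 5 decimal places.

P(Demand=med) = 0.060 + 0.083 + 0.026 + 0.086 = 0.255; P(Day=Wed | Demand=med) = 0.026/0.255 = 0.101961.
P(Demand=low) = 0.014 + 0.087 + 0.030 + 0.023 = 0.154; P(Day=Wed | Demand=low) = 0.030/0.154 = 0.194805.
Difference = -0.09284.

-0.09284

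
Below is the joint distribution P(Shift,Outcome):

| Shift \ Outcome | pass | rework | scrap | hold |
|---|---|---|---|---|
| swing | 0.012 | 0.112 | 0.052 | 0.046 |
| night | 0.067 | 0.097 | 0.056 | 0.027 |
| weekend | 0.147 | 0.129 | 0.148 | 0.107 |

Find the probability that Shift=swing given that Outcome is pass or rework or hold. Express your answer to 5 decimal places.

0.22849

P(Outcome=pass) = 0.012 + 0.067 + 0.147 = 0.226.
P(Outcome=rework) = 0.112 + 0.097 + 0.129 = 0.338.
P(Outcome=hold) = 0.046 + 0.027 + 0.107 = 0.180.
P(Outcome ∈ {pass, rework, hold}) = 0.226 + 0.338 + 0.180 = 0.744; P(Shift=swing, Outcome ∈ {pass, rework, hold}) = 0.012 + 0.112 + 0.046 = 0.170.
P(Shift=swing | Outcome ∈ {pass, rework, hold}) = 0.170/0.744 = 0.22849.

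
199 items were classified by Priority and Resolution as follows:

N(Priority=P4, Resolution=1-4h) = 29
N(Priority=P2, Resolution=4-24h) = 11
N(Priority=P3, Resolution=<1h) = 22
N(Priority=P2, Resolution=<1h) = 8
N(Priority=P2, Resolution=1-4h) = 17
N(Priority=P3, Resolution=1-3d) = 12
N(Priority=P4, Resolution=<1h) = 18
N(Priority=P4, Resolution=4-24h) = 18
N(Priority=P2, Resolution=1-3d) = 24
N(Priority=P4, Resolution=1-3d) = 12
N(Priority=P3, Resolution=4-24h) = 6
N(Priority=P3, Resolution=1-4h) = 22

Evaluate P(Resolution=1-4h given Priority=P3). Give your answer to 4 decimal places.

Total with Priority=P3: 22 + 22 + 6 + 12 = 62.
P(Resolution=1-4h | Priority=P3) = 22/62 = 0.3548.

0.3548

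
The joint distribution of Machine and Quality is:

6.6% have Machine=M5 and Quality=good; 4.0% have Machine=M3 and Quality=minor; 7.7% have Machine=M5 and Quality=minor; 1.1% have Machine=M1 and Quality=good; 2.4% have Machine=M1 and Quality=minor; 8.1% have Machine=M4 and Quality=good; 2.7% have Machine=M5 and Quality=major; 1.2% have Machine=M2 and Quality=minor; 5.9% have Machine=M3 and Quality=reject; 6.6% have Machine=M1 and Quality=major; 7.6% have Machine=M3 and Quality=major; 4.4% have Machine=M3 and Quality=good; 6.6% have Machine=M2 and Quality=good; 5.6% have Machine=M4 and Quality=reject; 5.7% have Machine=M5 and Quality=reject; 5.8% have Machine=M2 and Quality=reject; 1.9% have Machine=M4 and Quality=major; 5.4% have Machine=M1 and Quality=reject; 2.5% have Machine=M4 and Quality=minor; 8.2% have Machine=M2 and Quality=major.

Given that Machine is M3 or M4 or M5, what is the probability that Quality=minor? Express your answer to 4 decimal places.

P(Machine=M3) = 0.044 + 0.040 + 0.076 + 0.059 = 0.219.
P(Machine=M4) = 0.081 + 0.025 + 0.019 + 0.056 = 0.181.
P(Machine=M5) = 0.066 + 0.077 + 0.027 + 0.057 = 0.227.
P(Machine ∈ {M3, M4, M5}) = 0.219 + 0.181 + 0.227 = 0.627; P(Quality=minor, Machine ∈ {M3, M4, M5}) = 0.040 + 0.025 + 0.077 = 0.142.
P(Quality=minor | Machine ∈ {M3, M4, M5}) = 0.142/0.627 = 0.2265.

0.2265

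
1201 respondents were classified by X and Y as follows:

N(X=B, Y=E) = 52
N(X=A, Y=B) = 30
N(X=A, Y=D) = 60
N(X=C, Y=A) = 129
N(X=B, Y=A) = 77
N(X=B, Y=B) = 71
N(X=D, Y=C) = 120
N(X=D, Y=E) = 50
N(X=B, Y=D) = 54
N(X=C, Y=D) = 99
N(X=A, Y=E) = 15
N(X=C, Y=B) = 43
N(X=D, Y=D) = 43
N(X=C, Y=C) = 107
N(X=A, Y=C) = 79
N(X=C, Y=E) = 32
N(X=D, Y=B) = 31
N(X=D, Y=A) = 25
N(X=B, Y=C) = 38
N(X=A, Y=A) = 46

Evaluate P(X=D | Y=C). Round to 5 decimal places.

Total with Y=C: 79 + 38 + 107 + 120 = 344.
P(X=D | Y=C) = 120/344 = 0.34884.

0.34884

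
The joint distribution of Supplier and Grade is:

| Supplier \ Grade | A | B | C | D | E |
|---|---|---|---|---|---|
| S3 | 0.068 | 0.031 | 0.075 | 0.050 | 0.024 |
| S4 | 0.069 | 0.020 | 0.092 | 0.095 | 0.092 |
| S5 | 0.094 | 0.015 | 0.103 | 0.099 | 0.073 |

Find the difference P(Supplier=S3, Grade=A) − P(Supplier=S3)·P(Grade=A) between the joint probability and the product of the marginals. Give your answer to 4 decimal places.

0.0107

P(Supplier=S3) = 0.068 + 0.031 + 0.075 + 0.050 + 0.024 = 0.248.
P(Grade=A) = 0.068 + 0.069 + 0.094 = 0.231.
P(Supplier=S3, Grade=A) − P(Supplier=S3)P(Grade=A) = 0.068 − 0.248×0.231 = 0.0107.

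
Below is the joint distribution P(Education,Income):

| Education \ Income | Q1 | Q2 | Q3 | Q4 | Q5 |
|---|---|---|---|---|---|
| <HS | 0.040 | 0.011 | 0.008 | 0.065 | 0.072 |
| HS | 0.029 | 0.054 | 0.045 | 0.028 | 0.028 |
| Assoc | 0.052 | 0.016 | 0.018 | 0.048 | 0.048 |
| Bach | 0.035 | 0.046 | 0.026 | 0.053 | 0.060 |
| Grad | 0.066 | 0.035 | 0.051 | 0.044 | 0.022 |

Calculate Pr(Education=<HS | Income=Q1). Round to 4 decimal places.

0.1802

P(Income=Q1) = 0.040 + 0.029 + 0.052 + 0.035 + 0.066 = 0.222.
P(Education=<HS | Income=Q1) = 0.040/0.222 = 0.1802.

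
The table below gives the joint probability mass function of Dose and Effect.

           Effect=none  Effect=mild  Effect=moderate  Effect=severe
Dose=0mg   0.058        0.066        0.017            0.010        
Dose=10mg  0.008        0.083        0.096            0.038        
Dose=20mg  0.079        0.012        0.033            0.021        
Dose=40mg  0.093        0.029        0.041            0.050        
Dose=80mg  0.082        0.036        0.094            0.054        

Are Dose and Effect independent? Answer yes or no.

no

P(Dose=10mg) = 0.225 and P(Effect=none) = 0.320, so their product is 0.07200, but P(Dose=10mg, Effect=none) = 0.008. Since these differ, Dose and Effect are not independent.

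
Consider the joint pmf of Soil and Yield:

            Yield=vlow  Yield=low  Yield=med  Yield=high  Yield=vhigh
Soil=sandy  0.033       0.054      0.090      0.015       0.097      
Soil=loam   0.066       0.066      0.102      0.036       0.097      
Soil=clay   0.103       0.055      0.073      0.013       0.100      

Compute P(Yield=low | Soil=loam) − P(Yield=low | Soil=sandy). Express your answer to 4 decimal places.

-0.0070

P(Soil=loam) = 0.066 + 0.066 + 0.102 + 0.036 + 0.097 = 0.367; P(Yield=low | Soil=loam) = 0.066/0.367 = 0.17984.
P(Soil=sandy) = 0.033 + 0.054 + 0.090 + 0.015 + 0.097 = 0.289; P(Yield=low | Soil=sandy) = 0.054/0.289 = 0.18685.
Difference = -0.0070.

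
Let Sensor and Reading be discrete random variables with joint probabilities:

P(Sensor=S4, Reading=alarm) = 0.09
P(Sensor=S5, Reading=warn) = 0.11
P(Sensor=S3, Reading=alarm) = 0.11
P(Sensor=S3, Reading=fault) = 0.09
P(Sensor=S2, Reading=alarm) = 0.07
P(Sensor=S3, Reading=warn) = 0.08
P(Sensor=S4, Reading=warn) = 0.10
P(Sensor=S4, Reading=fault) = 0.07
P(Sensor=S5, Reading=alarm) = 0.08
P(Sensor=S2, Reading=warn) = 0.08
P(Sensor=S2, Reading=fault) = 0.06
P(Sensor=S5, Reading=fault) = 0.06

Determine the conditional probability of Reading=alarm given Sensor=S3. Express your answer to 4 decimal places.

0.3929

P(Sensor=S3) = 0.08 + 0.11 + 0.09 = 0.28.
P(Reading=alarm | Sensor=S3) = 0.11/0.28 = 0.3929.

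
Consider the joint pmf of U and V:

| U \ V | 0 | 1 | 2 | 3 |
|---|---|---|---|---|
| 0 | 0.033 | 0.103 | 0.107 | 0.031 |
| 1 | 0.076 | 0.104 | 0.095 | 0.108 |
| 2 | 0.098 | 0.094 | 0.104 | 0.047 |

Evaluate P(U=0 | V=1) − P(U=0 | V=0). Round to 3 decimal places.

P(V=1) = 0.103 + 0.104 + 0.094 = 0.301; P(U=0 | V=1) = 0.103/0.301 = 0.3422.
P(V=0) = 0.033 + 0.076 + 0.098 = 0.207; P(U=0 | V=0) = 0.033/0.207 = 0.1594.
Difference = 0.183.

0.183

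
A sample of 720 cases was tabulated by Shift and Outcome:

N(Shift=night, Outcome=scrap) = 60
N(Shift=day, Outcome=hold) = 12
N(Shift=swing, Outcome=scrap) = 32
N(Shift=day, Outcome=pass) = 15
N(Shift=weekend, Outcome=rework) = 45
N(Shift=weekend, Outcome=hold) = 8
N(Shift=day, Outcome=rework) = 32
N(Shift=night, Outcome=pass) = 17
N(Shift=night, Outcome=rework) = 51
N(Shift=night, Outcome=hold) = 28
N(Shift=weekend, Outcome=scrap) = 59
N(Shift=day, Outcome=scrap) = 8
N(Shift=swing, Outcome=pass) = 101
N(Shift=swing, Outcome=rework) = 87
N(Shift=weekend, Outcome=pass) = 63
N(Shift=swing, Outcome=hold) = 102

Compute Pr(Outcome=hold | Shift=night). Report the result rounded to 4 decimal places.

Total with Shift=night: 17 + 51 + 60 + 28 = 156.
P(Outcome=hold | Shift=night) = 28/156 = 0.1795.

0.1795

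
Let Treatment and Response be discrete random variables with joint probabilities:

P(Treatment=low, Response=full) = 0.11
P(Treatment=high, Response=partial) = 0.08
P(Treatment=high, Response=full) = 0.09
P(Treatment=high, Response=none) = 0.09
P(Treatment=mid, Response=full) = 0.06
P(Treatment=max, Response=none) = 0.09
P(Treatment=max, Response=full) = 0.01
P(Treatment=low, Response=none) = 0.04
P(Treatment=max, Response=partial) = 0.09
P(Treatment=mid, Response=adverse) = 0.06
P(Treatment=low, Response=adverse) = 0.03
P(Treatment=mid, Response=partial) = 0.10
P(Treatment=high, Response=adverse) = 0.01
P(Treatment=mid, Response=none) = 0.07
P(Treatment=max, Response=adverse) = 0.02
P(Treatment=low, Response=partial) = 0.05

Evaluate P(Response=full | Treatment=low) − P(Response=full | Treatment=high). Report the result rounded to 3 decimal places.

P(Treatment=low) = 0.04 + 0.05 + 0.11 + 0.03 = 0.23; P(Response=full | Treatment=low) = 0.11/0.23 = 0.4783.
P(Treatment=high) = 0.09 + 0.08 + 0.09 + 0.01 = 0.27; P(Response=full | Treatment=high) = 0.09/0.27 = 0.3333.
Difference = 0.145.

0.145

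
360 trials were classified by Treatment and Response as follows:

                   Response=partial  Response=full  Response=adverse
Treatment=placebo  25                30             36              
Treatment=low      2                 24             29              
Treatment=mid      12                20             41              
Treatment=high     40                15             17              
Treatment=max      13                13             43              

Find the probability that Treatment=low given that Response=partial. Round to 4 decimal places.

0.0217

Total with Response=partial: 25 + 2 + 12 + 40 + 13 = 92.
P(Treatment=low | Response=partial) = 2/92 = 0.0217.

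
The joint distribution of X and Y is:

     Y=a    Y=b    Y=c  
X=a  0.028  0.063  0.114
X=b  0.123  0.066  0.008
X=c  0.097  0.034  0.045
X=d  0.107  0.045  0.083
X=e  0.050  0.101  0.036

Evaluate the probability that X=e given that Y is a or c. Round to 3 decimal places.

P(Y=a) = 0.028 + 0.123 + 0.097 + 0.107 + 0.050 = 0.405.
P(Y=c) = 0.114 + 0.008 + 0.045 + 0.083 + 0.036 = 0.286.
P(Y ∈ {a, c}) = 0.405 + 0.286 = 0.691; P(X=e, Y ∈ {a, c}) = 0.050 + 0.036 = 0.086.
P(X=e | Y ∈ {a, c}) = 0.086/0.691 = 0.124.

0.124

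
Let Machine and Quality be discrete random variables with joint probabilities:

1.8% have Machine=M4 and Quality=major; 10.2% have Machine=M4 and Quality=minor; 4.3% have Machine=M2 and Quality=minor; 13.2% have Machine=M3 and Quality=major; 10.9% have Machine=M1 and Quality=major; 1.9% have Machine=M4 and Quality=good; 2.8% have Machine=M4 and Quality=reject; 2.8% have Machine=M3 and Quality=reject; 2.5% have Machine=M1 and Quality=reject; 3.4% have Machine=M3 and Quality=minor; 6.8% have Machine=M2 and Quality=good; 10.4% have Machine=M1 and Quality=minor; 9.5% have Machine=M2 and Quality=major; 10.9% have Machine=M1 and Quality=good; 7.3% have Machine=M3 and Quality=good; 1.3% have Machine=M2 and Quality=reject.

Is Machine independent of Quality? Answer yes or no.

no

P(Machine=M4) = 0.167 and P(Quality=minor) = 0.283, so their product is 0.04726, but P(Machine=M4, Quality=minor) = 0.102. Since these differ, Machine and Quality are not independent.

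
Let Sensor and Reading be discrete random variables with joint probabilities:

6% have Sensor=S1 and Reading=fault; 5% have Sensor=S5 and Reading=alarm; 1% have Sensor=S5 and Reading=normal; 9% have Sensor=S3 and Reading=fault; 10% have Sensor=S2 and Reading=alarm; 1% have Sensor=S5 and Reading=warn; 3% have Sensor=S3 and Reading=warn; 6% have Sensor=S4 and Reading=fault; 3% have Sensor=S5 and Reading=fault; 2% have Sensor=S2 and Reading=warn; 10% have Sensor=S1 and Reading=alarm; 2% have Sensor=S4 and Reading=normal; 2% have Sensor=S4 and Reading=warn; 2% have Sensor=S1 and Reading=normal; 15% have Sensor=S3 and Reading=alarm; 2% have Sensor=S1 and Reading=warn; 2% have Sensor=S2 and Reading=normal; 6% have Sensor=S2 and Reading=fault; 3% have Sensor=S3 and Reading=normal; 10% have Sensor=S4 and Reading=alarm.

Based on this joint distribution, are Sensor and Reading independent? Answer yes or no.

yes

Every cell satisfies P(Sensor,Reading) = P(Sensor)·P(Reading). For instance P(Sensor=S1) = 0.20, P(Reading=warn) = 0.10, and 0.20×0.10 = 0.02 matches the joint entry. So Sensor and Reading are independent.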